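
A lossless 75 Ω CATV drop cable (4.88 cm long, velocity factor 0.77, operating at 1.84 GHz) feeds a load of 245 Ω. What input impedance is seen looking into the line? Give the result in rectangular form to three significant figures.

Z_in ≈ 48.9 + j71.4 Ω

λ = v/f = 0.77·c / 1.84 GHz = 0.126 m
βl = 2π·l/λ = 2π × 0.389 = 140°
tan(βl) = tan(140°) = -0.841
Z_in = Z_0·(Z_L + jZ_0·tanβl)/(Z_0 + jZ_L·tanβl)
     = 75·(245 − j63.1)/(75 − j206)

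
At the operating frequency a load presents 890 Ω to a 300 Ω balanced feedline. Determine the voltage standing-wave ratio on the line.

Γ = (890 − 300)/(890 + 300) = 0.496
VSWR = (1 + 0.496)/(1 − 0.496)

VSWR ≈ 2.97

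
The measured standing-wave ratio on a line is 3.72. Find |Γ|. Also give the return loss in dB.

|Γ| ≈ 0.576; return loss ≈ 4.79 dB

|Γ| = (S − 1)/(S + 1) = (3.72 − 1)/(3.72 + 1) = 2.72/4.72
RL = −20·log₁₀|Γ| = −20·log₁₀(0.576)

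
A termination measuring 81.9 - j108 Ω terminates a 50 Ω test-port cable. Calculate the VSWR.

VSWR ≈ 4.89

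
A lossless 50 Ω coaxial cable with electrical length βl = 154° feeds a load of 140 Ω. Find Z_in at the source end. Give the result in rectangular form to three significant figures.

Z_in ≈ 60.5 + j58.2 Ω

tan(βl) = tan(154°) = -0.488
Z_in = Z_0·(Z_L + jZ_0·tanβl)/(Z_0 + jZ_L·tanβl)
     = 50·(140 − j24.4)/(50 − j68.3)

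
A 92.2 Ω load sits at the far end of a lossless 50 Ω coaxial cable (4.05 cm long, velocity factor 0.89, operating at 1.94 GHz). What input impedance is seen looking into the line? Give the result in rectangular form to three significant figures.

Z_in ≈ 28.6 + j9.84 Ω

λ = v/f = 0.89·c / 1.94 GHz = 0.138 m
βl = 2π·l/λ = 2π × 0.294 = 106°
tan(βl) = tan(106°) = -3.5
Z_in = Z_0·(Z_L + jZ_0·tanβl)/(Z_0 + jZ_L·tanβl)
     = 50·(92.2 − j175)/(50 − j323)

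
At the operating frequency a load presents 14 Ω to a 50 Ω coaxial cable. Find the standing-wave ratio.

VSWR ≈ 3.57

Γ = (14 − 50)/(14 + 50) = -0.562
VSWR = (1 + 0.562)/(1 − 0.562)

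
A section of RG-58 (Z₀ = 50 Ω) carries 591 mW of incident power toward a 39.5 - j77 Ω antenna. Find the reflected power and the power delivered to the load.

P_reflected ≈ 256 mW; P_delivered ≈ 335 mW

|Γ| = |(-10.5 − j77)/(89.5 − j77)| = 0.658
|Γ|² = 0.433
P_refl = |Γ|²·P_inc = 256 mW, P_del = (1 − |Γ|²)·P_inc = 335 mW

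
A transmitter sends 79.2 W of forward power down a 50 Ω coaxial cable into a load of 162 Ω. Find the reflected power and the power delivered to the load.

P_reflected ≈ 22.1 W; P_delivered ≈ 57.1 W

Γ = (162 − 50)/(162 + 50) = 0.528
|Γ|² = 0.279
P_refl = |Γ|²·P_inc = 22.1 W, P_del = (1 − |Γ|²)·P_inc = 57.1 W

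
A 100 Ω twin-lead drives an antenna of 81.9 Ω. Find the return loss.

Γ = (81.9 − 100)/(81.9 + 100) = -0.0995
RL = −20·log₁₀|Γ| = −20·log₁₀(0.0995)

RL ≈ 20 dB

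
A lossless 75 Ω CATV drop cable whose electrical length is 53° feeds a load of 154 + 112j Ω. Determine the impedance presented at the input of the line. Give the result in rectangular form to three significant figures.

tan(βl) = tan(53°) = 1.33
Z_in = Z_0·(Z_L + jZ_0·tanβl)/(Z_0 + jZ_L·tanβl)
     = 75·(154 + j212)/(-73.6 + j204)

Z_in ≈ 50.7 − j74.8 Ω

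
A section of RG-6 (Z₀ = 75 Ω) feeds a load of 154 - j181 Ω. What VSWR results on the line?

Γ = (Z_L − Z_0)/(Z_L + Z_0) = (79 − j181)/(229 − j181)
|Γ| = 197/292 = 0.677
VSWR = (1 + |Γ|)/(1 − |Γ|) = 1.68/0.323

VSWR ≈ 5.18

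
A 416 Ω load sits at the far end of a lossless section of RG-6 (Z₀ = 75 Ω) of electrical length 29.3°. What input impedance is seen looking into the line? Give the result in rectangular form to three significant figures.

Z_in ≈ 51.2 − j117 Ω

tan(βl) = tan(29.3°) = 0.561
Z_in = Z_0·(Z_L + jZ_0·tanβl)/(Z_0 + jZ_L·tanβl)
     = 75·(416 + j42.1)/(75 + j233)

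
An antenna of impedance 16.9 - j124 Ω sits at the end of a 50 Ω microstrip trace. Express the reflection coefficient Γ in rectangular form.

Γ = (Z_L − Z_0)/(Z_L + Z_0) = (-33.1 − j124)/(66.9 − j124)

Γ ≈ 0.663 − j0.625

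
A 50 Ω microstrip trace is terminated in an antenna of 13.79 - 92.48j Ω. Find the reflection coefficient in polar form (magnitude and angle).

Γ = (Z_L − Z_0)/(Z_L + Z_0) = (-36.21 − j92.48)/(63.79 − j92.48)
|Γ| = 99.3/112 = 0.884

Γ ≈ 0.884 ∠ -56°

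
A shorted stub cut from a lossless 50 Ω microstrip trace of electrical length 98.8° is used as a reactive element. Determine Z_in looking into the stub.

tan(βl) = -6.46
For a shorted stub, Z_in = jZ_0·tan(βl)

Z_in ≈ −j323 Ω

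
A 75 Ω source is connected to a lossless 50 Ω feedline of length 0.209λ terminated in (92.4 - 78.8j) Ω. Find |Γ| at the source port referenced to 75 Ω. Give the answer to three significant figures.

|Γ| ≈ 0.675

βl = 2π × 0.209 = 75.2°
tan(βl) = 3.8
Z_in = Z_0·(Z_L + jZ_0·tanβl)/(Z_0 + jZ_L·tanβl) = 14.5 + j1.29 Ω
Γ_s = (Z_in − Z_s)/(Z_in + Z_s) = (-60.5 + j1.29)/(89.5 + j1.29), |Γ_s| = 0.675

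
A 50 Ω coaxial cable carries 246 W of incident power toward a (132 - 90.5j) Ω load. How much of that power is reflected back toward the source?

|Γ| = |(82 − j90.5)/(182 − j90.5)| = 0.601
|Γ|² = 0.361
P_refl = |Γ|²·P_inc = 88.8 W, P_del = (1 − |Γ|²)·P_inc = 157 W

P_reflected ≈ 88.8 W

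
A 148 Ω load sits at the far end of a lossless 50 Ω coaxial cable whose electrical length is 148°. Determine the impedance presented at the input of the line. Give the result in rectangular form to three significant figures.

tan(βl) = tan(148°) = -0.625
Z_in = Z_0·(Z_L + jZ_0·tanβl)/(Z_0 + jZ_L·tanβl)
     = 50·(148 − j31.2)/(50 − j92.5)

Z_in ≈ 46.5 + j54.9 Ω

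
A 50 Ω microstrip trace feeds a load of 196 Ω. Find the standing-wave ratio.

VSWR ≈ 3.92

For a purely resistive load, VSWR = R_L/Z_0 or Z_0/R_L (whichever > 1) = 196/50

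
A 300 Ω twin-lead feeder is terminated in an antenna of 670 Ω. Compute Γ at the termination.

Γ = 0.381

Γ = (Z_L − Z_0)/(Z_L + Z_0) = (670 − 300)/(670 + 300) = 370/970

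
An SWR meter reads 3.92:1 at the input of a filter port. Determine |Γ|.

|Γ| ≈ 0.593

|Γ| = (S − 1)/(S + 1) = (3.92 − 1)/(3.92 + 1) = 2.92/4.92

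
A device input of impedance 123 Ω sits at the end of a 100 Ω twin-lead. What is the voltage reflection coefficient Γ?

Γ = 0.103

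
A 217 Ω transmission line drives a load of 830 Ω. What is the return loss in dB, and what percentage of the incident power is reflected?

Γ = (830 − 217)/(830 + 217) = 0.585
RL = −20·log₁₀(0.585) = 4.65 dB
P_refl/P_inc = |Γ|² = 0.343

RL ≈ 4.65 dB; 34.3% of incident power reflected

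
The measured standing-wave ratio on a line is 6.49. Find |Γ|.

|Γ| ≈ 0.733

|Γ| = (S − 1)/(S + 1) = (6.49 − 1)/(6.49 + 1) = 5.49/7.49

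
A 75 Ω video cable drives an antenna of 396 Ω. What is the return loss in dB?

Γ = (396 − 75)/(396 + 75) = 0.682
RL = −20·log₁₀|Γ| = −20·log₁₀(0.682)

RL ≈ 3.33 dB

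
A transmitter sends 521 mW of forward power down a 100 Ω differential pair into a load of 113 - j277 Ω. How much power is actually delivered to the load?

P_delivered ≈ 193 mW

|Γ| = |(13 − j277)/(213 − j277)| = 0.794
|Γ|² = 0.63
P_refl = |Γ|²·P_inc = 328 mW, P_del = (1 − |Γ|²)·P_inc = 193 mW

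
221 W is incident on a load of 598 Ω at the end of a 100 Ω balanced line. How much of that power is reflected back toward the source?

P_reflected ≈ 112 W

Γ = (598 − 100)/(598 + 100) = 0.713
|Γ|² = 0.509
P_refl = |Γ|²·P_inc = 112 W, P_del = (1 − |Γ|²)·P_inc = 109 W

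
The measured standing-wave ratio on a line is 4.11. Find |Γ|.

|Γ| ≈ 0.609

|Γ| = (S − 1)/(S + 1) = (4.11 − 1)/(4.11 + 1) = 3.11/5.11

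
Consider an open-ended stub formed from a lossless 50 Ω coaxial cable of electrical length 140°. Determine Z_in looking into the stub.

Z_in ≈ +j59.6 Ω

tan(βl) = -0.839
For an open-ended stub, Z_in = −jZ_0·cot(βl) = −jZ_0/tan(βl)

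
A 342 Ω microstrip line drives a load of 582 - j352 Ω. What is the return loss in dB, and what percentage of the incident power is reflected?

RL ≈ 7.31 dB; 18.6% of incident power reflected

Γ = (240 − j352)/(924 − j352), |Γ| = 0.431
RL = −20·log₁₀(0.431) = 7.31 dB
P_refl/P_inc = |Γ|² = 0.186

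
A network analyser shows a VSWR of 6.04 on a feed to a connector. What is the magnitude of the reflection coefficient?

|Γ| ≈ 0.716

|Γ| = (S − 1)/(S + 1) = (6.04 − 1)/(6.04 + 1) = 5.04/7.04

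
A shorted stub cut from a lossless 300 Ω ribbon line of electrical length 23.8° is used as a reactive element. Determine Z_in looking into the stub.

Z_in ≈ +j132 Ω

tan(βl) = 0.441
For a shorted stub, Z_in = jZ_0·tan(βl)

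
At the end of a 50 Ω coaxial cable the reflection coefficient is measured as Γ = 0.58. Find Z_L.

Z_L ≈ 188 Ω

Z_L = Z_0·(1 + Γ)/(1 − Γ) = 50·(1.58)/(0.42)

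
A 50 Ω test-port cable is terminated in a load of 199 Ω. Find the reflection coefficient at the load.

Γ = 0.598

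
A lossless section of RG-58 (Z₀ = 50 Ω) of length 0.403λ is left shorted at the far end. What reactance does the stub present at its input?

βl = 2π × 0.403 = 145°
tan(βl) = -0.698
For a shorted stub, Z_in = jZ_0·tan(βl)

X_in ≈ -34.9 Ω (capacitive)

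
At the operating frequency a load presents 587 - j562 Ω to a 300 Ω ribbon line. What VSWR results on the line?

Γ = (Z_L − Z_0)/(Z_L + Z_0) = (287 − j562)/(887 − j562)
|Γ| = 631/1050 = 0.601
VSWR = (1 + |Γ|)/(1 − |Γ|) = 1.6/0.399

VSWR ≈ 4.01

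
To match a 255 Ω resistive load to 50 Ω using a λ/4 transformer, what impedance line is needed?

Z_qwt ≈ 113 Ω

Z_qwt = √(Z_0·R_L) = √(50 × 255) = √12750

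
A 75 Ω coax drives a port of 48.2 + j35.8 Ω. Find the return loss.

Γ = (-26.8 + j35.8)/(123.2 + j35.8), |Γ| = 0.349
RL = −20·log₁₀|Γ| = −20·log₁₀(0.349)

RL ≈ 9.15 dB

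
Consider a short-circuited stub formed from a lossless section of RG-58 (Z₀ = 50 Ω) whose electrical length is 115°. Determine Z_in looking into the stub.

tan(βl) = -2.14
For a short-circuited stub, Z_in = jZ_0·tan(βl)

Z_in ≈ −j107 Ω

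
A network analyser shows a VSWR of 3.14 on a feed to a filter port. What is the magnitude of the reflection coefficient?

|Γ| ≈ 0.517

|Γ| = (S − 1)/(S + 1) = (3.14 − 1)/(3.14 + 1) = 2.14/4.14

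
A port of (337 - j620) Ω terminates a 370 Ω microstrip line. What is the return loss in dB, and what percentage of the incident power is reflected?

RL ≈ 3.61 dB; 43.6% of incident power reflected

Γ = (-33 − j620)/(707 − j620), |Γ| = 0.66
RL = −20·log₁₀(0.66) = 3.61 dB
P_refl/P_inc = |Γ|² = 0.436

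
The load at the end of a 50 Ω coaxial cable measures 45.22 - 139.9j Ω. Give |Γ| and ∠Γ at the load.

Γ ≈ 0.827 ∠ -36.2°

Γ = (Z_L − Z_0)/(Z_L + Z_0) = (-4.78 − j139.9)/(95.22 − j139.9)
|Γ| = 140/169 = 0.827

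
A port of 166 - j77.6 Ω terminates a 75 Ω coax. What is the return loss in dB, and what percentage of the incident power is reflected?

RL ≈ 6.51 dB; 22.3% of incident power reflected

Γ = (91 − j77.6)/(241 − j77.6), |Γ| = 0.472
RL = −20·log₁₀(0.472) = 6.51 dB
P_refl/P_inc = |Γ|² = 0.223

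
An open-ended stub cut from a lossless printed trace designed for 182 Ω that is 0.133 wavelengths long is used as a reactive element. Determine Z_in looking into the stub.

Z_in ≈ −j165 Ω

βl = 2π × 0.133 = 47.9°
tan(βl) = 1.11
For an open-ended stub, Z_in = −jZ_0·cot(βl) = −jZ_0/tan(βl)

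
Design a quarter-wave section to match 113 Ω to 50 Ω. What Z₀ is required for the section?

Z_qwt ≈ 75.2 Ω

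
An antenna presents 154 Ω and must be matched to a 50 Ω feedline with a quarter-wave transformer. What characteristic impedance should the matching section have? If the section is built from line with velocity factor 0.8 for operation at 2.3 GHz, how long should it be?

Z_qwt = √(Z_0·R_L) = √(50 × 154) = √7700
λ = 0.8·c/f = 0.104 m, so l = λ/4 = 0.0261 m

Z_qwt ≈ 87.7 Ω; length ≈ 2.61 cm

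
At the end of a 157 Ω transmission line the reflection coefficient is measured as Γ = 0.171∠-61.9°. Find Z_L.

Z_L = Z_0·(1 + Γ)/(1 − Γ) = 157·(1.08 − j0.151)/(0.919 + j0.151)

Z_L ≈ 176 − j54.6 Ω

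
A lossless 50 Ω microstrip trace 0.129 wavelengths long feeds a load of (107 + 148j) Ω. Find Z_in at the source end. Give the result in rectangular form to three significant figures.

βl = 2π × 0.129 = 46.4°
tan(βl) = tan(46.4°) = 1.05
Z_in = Z_0·(Z_L + jZ_0·tanβl)/(Z_0 + jZ_L·tanβl)
     = 50·(107 + j201)/(-106 + j113)

Z_in ≈ 23.6 − j69.8 Ω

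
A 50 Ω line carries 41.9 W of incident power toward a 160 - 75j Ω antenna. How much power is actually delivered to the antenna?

P_delivered ≈ 27 W

|Γ| = |(110 − j75)/(210 − j75)| = 0.597
|Γ|² = 0.356
P_refl = |Γ|²·P_inc = 14.9 W, P_del = (1 − |Γ|²)·P_inc = 27 W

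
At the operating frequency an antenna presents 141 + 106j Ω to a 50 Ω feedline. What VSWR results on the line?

Γ = (Z_L − Z_0)/(Z_L + Z_0) = (91 + j106)/(191 + j106)
|Γ| = 140/218 = 0.64
VSWR = (1 + |Γ|)/(1 − |Γ|) = 1.64/0.36

VSWR ≈ 4.55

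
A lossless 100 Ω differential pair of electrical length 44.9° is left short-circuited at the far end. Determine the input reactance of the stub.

tan(βl) = 0.997
For a short-circuited stub, Z_in = jZ_0·tan(βl)

X_in ≈ 99.7 Ω (inductive)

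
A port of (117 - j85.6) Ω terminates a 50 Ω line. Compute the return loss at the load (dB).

Γ = (67 − j85.6)/(167 − j85.6), |Γ| = 0.579
RL = −20·log₁₀|Γ| = −20·log₁₀(0.579)

RL ≈ 4.74 dB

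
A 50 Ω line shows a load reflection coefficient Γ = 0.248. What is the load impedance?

Z_L = Z_0·(1 + Γ)/(1 − Γ) = 50·(1.25)/(0.752)

Z_L ≈ 83 Ω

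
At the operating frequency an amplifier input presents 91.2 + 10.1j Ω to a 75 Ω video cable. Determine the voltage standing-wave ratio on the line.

VSWR ≈ 1.26

Γ = (Z_L − Z_0)/(Z_L + Z_0) = (16.2 + j10.1)/(166.2 + j10.1)
|Γ| = 19.1/167 = 0.115
VSWR = (1 + |Γ|)/(1 − |Γ|) = 1.11/0.885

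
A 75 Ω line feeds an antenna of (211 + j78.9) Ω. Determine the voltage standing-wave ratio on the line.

VSWR ≈ 3.25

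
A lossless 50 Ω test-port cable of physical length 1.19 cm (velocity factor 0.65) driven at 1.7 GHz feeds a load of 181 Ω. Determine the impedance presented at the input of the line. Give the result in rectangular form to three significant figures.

Z_in ≈ 33.2 − j53.5 Ω

λ = v/f = 0.65·c / 1.7 GHz = 0.115 m
βl = 2π·l/λ = 2π × 0.104 = 37.3°
tan(βl) = tan(37.3°) = 0.763
Z_in = Z_0·(Z_L + jZ_0·tanβl)/(Z_0 + jZ_L·tanβl)
     = 50·(181 + j38.2)/(50 + j138)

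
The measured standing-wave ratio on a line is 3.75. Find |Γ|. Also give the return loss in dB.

|Γ| = (S − 1)/(S + 1) = (3.75 − 1)/(3.75 + 1) = 2.75/4.75
RL = −20·log₁₀|Γ| = −20·log₁₀(0.579)

|Γ| ≈ 0.579; return loss ≈ 4.75 dB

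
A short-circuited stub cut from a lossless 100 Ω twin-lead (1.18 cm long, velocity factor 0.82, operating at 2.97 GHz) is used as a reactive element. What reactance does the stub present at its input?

λ = v/f = 0.82·c / 2.97 GHz = 0.0828 m
βl = 2π·l/λ = 2π × 0.142 = 51.3°
tan(βl) = 1.25
For a short-circuited stub, Z_in = jZ_0·tan(βl)

X_in ≈ 125 Ω (inductive)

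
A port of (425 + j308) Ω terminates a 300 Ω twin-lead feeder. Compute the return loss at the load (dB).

RL ≈ 7.49 dB

Γ = (125 + j308)/(725 + j308), |Γ| = 0.422
RL = −20·log₁₀|Γ| = −20·log₁₀(0.422)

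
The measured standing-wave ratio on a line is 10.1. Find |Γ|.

|Γ| ≈ 0.82

|Γ| = (S − 1)/(S + 1) = (10.1 − 1)/(10.1 + 1) = 9.1/11.1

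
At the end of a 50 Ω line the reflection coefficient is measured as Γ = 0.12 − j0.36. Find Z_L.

Z_L = Z_0·(1 + Γ)/(1 − Γ) = 50·(1.12 − j0.36)/(0.88 + j0.36)

Z_L ≈ 47.3 − j39.8 Ω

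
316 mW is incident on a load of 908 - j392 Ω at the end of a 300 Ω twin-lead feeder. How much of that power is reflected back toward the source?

P_reflected ≈ 103 mW

|Γ| = |(608 − j392)/(1208 − j392)| = 0.57
|Γ|² = 0.324
P_refl = |Γ|²·P_inc = 103 mW, P_del = (1 − |Γ|²)·P_inc = 213 mW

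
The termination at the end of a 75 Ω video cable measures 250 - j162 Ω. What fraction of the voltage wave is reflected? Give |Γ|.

Γ = (Z_L − Z_0)/(Z_L + Z_0) = (175 − j162)/(325 − j162)
|Γ| = 238/363

|Γ| ≈ 0.657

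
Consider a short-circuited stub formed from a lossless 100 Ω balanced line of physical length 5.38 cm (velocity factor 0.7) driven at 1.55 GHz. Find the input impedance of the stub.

λ = v/f = 0.7·c / 1.55 GHz = 0.135 m
βl = 2π·l/λ = 2π × 0.397 = 143°
tan(βl) = -0.755
For a short-circuited stub, Z_in = jZ_0·tan(βl)

Z_in ≈ −j75.5 Ω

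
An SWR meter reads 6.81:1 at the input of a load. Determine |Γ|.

|Γ| = (S − 1)/(S + 1) = (6.81 − 1)/(6.81 + 1) = 5.81/7.81

|Γ| ≈ 0.744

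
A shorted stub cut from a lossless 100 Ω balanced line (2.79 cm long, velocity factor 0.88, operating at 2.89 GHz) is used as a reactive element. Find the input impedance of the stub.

Z_in ≈ −j275 Ω

λ = v/f = 0.88·c / 2.89 GHz = 0.0913 m
βl = 2π·l/λ = 2π × 0.305 = 110°
tan(βl) = -2.75
For a shorted stub, Z_in = jZ_0·tan(βl)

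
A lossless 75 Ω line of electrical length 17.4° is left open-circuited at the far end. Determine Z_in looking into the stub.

Z_in ≈ −j239 Ω

tan(βl) = 0.313
For an open-circuited stub, Z_in = −jZ_0·cot(βl) = −jZ_0/tan(βl)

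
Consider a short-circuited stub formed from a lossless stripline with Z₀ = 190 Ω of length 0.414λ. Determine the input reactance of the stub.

X_in ≈ -114 Ω (capacitive)

βl = 2π × 0.414 = 149°
tan(βl) = -0.6
For a short-circuited stub, Z_in = jZ_0·tan(βl)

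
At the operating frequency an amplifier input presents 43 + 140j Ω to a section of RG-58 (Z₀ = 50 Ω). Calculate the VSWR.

Γ = (Z_L − Z_0)/(Z_L + Z_0) = (-7 + j140)/(93 + j140)
|Γ| = 140/168 = 0.834
VSWR = (1 + |Γ|)/(1 − |Γ|) = 1.83/0.166

VSWR ≈ 11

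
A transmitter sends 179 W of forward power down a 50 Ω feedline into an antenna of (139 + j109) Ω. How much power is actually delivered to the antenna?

|Γ| = |(89 + j109)/(189 + j109)| = 0.645
|Γ|² = 0.416
P_refl = |Γ|²·P_inc = 74.5 W, P_del = (1 − |Γ|²)·P_inc = 105 W

P_delivered ≈ 105 W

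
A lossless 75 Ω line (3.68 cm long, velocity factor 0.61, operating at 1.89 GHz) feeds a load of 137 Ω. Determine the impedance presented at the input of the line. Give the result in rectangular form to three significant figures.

Z_in ≈ 65.4 + j41.8 Ω

λ = v/f = 0.61·c / 1.89 GHz = 0.0968 m
βl = 2π·l/λ = 2π × 0.38 = 137°
tan(βl) = tan(137°) = -0.938
Z_in = Z_0·(Z_L + jZ_0·tanβl)/(Z_0 + jZ_L·tanβl)
     = 75·(137 − j70.4)/(75 − j129)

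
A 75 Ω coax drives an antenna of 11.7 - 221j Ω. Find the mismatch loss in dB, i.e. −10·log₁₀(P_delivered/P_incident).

Γ = (-63.3 − j221)/(86.7 − j221), |Γ| = 0.968
|Γ|² = 0.938, so P_del/P_inc = 1 − |Γ|² = 0.0623
ML = −10·log₁₀(1 − |Γ|²)

mismatch loss ≈ 12.1 dB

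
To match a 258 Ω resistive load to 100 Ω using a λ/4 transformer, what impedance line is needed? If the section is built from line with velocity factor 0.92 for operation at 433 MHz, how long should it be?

Z_qwt = √(Z_0·R_L) = √(100 × 258) = √25800
λ = 0.92·c/f = 0.637 m, so l = λ/4 = 0.159 m

Z_qwt ≈ 161 Ω; length ≈ 15.9 cm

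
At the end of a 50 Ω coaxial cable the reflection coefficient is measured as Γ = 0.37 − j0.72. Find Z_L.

Z_L ≈ 18.8 − j78.7 Ω

Z_L = Z_0·(1 + Γ)/(1 − Γ) = 50·(1.37 − j0.72)/(0.63 + j0.72)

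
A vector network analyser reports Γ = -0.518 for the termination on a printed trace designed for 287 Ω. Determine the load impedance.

Z_L = Z_0·(1 + Γ)/(1 − Γ) = 287·(0.482)/(1.52)

Z_L ≈ 91.1 Ω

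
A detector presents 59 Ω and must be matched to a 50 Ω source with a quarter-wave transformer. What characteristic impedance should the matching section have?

Z_qwt ≈ 54.3 Ω

Z_qwt = √(Z_0·R_L) = √(50 × 59) = √2950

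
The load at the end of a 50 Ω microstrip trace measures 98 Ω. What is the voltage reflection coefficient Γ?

Γ = (Z_L − Z_0)/(Z_L + Z_0) = (98 − 50)/(98 + 50) = 48/148

Γ = 0.324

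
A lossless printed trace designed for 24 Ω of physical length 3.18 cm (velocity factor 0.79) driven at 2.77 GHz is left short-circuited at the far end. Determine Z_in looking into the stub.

Z_in ≈ −j25 Ω

λ = v/f = 0.79·c / 2.77 GHz = 0.0856 m
βl = 2π·l/λ = 2π × 0.372 = 134°
tan(βl) = -1.04
For a short-circuited stub, Z_in = jZ_0·tan(βl)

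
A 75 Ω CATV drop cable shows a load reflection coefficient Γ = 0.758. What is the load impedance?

Z_L = Z_0·(1 + Γ)/(1 − Γ) = 75·(1.76)/(0.242)

Z_L ≈ 545 Ω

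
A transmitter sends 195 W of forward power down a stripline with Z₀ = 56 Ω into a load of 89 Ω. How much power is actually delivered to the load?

P_delivered ≈ 185 W

Γ = (89 − 56)/(89 + 56) = 0.228
|Γ|² = 0.0518
P_refl = |Γ|²·P_inc = 10.1 W, P_del = (1 − |Γ|²)·P_inc = 185 W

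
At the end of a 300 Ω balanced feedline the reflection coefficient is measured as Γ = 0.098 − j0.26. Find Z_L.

Z_L = Z_0·(1 + Γ)/(1 − Γ) = 300·(1.1 − j0.26)/(0.902 + j0.26)

Z_L ≈ 314 − j177 Ω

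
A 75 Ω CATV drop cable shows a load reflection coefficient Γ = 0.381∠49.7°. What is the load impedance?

Z_L ≈ 98.3 + j66.8 Ω

Z_L = Z_0·(1 + Γ)/(1 − Γ) = 75·(1.25 + j0.291)/(0.754 − j0.291)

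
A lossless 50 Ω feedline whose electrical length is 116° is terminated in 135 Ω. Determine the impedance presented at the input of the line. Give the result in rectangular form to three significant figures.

Z_in ≈ 22.2 + j20.4 Ω

tan(βl) = tan(116°) = -2.05
Z_in = Z_0·(Z_L + jZ_0·tanβl)/(Z_0 + jZ_L·tanβl)
     = 50·(135 − j103)/(50 − j277)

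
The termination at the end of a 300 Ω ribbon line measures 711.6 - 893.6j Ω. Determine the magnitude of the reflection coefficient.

|Γ| ≈ 0.729

Γ = (Z_L − Z_0)/(Z_L + Z_0) = (411.6 − j893.6)/(1012 − j893.6)
|Γ| = 984/1350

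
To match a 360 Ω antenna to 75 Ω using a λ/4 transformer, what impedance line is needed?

Z_qwt ≈ 164 Ω

Z_qwt = √(Z_0·R_L) = √(75 × 360) = √27000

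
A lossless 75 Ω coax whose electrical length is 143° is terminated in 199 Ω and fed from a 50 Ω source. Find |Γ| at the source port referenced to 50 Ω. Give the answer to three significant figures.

tan(βl) = -0.754
Z_in = Z_0·(Z_L + jZ_0·tanβl)/(Z_0 + jZ_L·tanβl) = 62.4 + j68.3 Ω
Γ_s = (Z_in − Z_s)/(Z_in + Z_s) = (12.4 + j68.3)/(112 + j68.3), |Γ_s| = 0.528

|Γ| ≈ 0.528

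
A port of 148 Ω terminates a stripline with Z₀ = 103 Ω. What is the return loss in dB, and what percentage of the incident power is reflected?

Γ = (148 − 103)/(148 + 103) = 0.179
RL = −20·log₁₀(0.179) = 14.9 dB
P_refl/P_inc = |Γ|² = 0.0321

RL ≈ 14.9 dB; 3.21% of incident power reflected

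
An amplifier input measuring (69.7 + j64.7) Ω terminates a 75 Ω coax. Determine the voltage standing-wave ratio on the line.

VSWR ≈ 2.39

Γ = (Z_L − Z_0)/(Z_L + Z_0) = (-5.3 + j64.7)/(144.7 + j64.7)
|Γ| = 64.9/159 = 0.41
VSWR = (1 + |Γ|)/(1 − |Γ|) = 1.41/0.59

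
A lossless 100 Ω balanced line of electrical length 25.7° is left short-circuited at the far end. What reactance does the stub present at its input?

tan(βl) = 0.481
For a short-circuited stub, Z_in = jZ_0·tan(βl)

X_in ≈ 48.1 Ω (inductive)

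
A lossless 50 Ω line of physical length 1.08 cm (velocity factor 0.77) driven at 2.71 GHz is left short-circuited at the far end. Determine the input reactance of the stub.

X_in ≈ 51.1 Ω (inductive)

λ = v/f = 0.77·c / 2.71 GHz = 0.0852 m
βl = 2π·l/λ = 2π × 0.127 = 45.6°
tan(βl) = 1.02
For a short-circuited stub, Z_in = jZ_0·tan(βl)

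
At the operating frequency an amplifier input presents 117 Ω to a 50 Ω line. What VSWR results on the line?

VSWR ≈ 2.34

Γ = (117 − 50)/(117 + 50) = 0.401
VSWR = (1 + 0.401)/(1 − 0.401)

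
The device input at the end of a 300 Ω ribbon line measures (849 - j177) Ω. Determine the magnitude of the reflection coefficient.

|Γ| ≈ 0.496

Γ = (Z_L − Z_0)/(Z_L + Z_0) = (549 − j177)/(1149 − j177)
|Γ| = 577/1160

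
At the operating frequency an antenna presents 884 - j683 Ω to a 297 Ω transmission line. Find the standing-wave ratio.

VSWR ≈ 4.88

Γ = (Z_L − Z_0)/(Z_L + Z_0) = (587 − j683)/(1181 − j683)
|Γ| = 901/1360 = 0.66
VSWR = (1 + |Γ|)/(1 − |Γ|) = 1.66/0.34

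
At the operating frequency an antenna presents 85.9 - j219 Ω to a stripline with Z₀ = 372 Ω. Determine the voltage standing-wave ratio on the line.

VSWR ≈ 5.89

Γ = (Z_L − Z_0)/(Z_L + Z_0) = (-286.1 − j219)/(457.9 − j219)
|Γ| = 360/508 = 0.71
VSWR = (1 + |Γ|)/(1 − |Γ|) = 1.71/0.29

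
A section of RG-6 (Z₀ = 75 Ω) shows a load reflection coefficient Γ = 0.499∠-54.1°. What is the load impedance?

Z_L = Z_0·(1 + Γ)/(1 − Γ) = 75·(1.29 − j0.404)/(0.707 + j0.404)

Z_L ≈ 84.9 − j91.3 Ω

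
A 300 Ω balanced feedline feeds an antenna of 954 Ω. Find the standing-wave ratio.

VSWR ≈ 3.18

Γ = (954 − 300)/(954 + 300) = 0.522
VSWR = (1 + 0.522)/(1 − 0.522)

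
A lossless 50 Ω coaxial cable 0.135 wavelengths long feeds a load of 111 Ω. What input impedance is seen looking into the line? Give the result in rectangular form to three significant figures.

βl = 2π × 0.135 = 48.6°
tan(βl) = tan(48.6°) = 1.13
Z_in = Z_0·(Z_L + jZ_0·tanβl)/(Z_0 + jZ_L·tanβl)
     = 50·(111 + j56.7)/(50 + j126)

Z_in ≈ 34.6 − j30.4 Ω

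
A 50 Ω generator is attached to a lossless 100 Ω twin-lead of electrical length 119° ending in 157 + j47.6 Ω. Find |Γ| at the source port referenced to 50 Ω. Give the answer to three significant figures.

tan(βl) = -1.8
Z_in = Z_0·(Z_L + jZ_0·tanβl)/(Z_0 + jZ_L·tanβl) = 58.2 + j17.2 Ω
Γ_s = (Z_in − Z_s)/(Z_in + Z_s) = (8.2 + j17.2)/(108 + j17.2), |Γ_s| = 0.174

|Γ| ≈ 0.174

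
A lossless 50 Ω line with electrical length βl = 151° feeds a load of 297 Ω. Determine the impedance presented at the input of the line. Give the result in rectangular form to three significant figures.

Z_in ≈ 32.8 + j80.2 Ω

tan(βl) = tan(151°) = -0.554
Z_in = Z_0·(Z_L + jZ_0·tanβl)/(Z_0 + jZ_L·tanβl)
     = 50·(297 − j27.7)/(50 − j165)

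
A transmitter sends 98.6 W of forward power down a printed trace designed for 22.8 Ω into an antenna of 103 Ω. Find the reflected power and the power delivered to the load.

P_reflected ≈ 40.1 W; P_delivered ≈ 58.5 W

Γ = (103 − 22.8)/(103 + 22.8) = 0.638
|Γ|² = 0.406
P_refl = |Γ|²·P_inc = 40.1 W, P_del = (1 − |Γ|²)·P_inc = 58.5 W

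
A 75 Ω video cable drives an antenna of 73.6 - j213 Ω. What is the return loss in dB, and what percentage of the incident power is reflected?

Γ = (-1.4 − j213)/(148.6 − j213), |Γ| = 0.82
RL = −20·log₁₀(0.82) = 1.72 dB
P_refl/P_inc = |Γ|² = 0.673

RL ≈ 1.72 dB; 67.3% of incident power reflected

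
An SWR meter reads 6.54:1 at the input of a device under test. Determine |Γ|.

|Γ| = (S − 1)/(S + 1) = (6.54 − 1)/(6.54 + 1) = 5.54/7.54

|Γ| ≈ 0.735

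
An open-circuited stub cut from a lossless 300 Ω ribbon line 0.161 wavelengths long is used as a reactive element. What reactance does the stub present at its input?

βl = 2π × 0.161 = 58°
tan(βl) = 1.6
For an open-circuited stub, Z_in = −jZ_0·cot(βl) = −jZ_0/tan(βl)

X_in ≈ -188 Ω (capacitive)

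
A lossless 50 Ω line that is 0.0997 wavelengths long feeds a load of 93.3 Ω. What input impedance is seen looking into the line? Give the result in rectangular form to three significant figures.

βl = 2π × 0.0997 = 35.9°
tan(βl) = tan(35.9°) = 0.724
Z_in = Z_0·(Z_L + jZ_0·tanβl)/(Z_0 + jZ_L·tanβl)
     = 50·(93.3 + j36.2)/(50 + j67.5)

Z_in ≈ 50.3 − j31.8 Ω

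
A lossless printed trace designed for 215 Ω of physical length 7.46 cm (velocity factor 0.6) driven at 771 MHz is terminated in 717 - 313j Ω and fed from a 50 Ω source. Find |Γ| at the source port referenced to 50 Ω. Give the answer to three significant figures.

λ = v/f = 0.6·c / 771 MHz = 0.233 m
βl = 2π·l/λ = 2π × 0.32 = 115°
tan(βl) = -2.14
Z_in = Z_0·(Z_L + jZ_0·tanβl)/(Z_0 + jZ_L·tanβl) = 72.2 + j122 Ω
Γ_s = (Z_in − Z_s)/(Z_in + Z_s) = (22.2 + j122)/(122 + j122), |Γ_s| = 0.718

|Γ| ≈ 0.718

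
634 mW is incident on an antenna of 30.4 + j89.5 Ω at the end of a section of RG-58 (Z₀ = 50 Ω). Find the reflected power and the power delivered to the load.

P_reflected ≈ 368 mW; P_delivered ≈ 266 mW

|Γ| = |(-19.6 + j89.5)/(80.4 + j89.5)| = 0.762
|Γ|² = 0.58
P_refl = |Γ|²·P_inc = 368 mW, P_del = (1 − |Γ|²)·P_inc = 266 mW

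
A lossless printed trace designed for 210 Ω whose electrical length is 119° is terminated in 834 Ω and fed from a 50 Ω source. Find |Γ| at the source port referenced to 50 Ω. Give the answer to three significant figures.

tan(βl) = -1.8
Z_in = Z_0·(Z_L + jZ_0·tanβl)/(Z_0 + jZ_L·tanβl) = 67.8 + j107 Ω
Γ_s = (Z_in − Z_s)/(Z_in + Z_s) = (17.8 + j107)/(118 + j107), |Γ_s| = 0.681

|Γ| ≈ 0.681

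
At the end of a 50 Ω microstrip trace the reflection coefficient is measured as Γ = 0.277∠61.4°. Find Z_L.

Z_L ≈ 56.9 + j30 Ω

Z_L = Z_0·(1 + Γ)/(1 − Γ) = 50·(1.13 + j0.243)/(0.867 − j0.243)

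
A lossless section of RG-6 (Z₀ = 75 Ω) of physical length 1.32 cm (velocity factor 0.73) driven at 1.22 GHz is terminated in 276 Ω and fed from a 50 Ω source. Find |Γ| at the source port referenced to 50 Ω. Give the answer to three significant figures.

|Γ| ≈ 0.663

λ = v/f = 0.73·c / 1.22 GHz = 0.18 m
βl = 2π·l/λ = 2π × 0.0735 = 26.5°
tan(βl) = 0.498
Z_in = Z_0·(Z_L + jZ_0·tanβl)/(Z_0 + jZ_L·tanβl) = 79 − j107 Ω
Γ_s = (Z_in − Z_s)/(Z_in + Z_s) = (29 − j107)/(129 − j107), |Γ_s| = 0.663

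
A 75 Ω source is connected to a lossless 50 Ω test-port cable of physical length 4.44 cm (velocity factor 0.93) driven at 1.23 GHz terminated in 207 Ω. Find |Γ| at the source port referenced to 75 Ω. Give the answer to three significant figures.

λ = v/f = 0.93·c / 1.23 GHz = 0.227 m
βl = 2π·l/λ = 2π × 0.196 = 70.5°
tan(βl) = 2.82
Z_in = Z_0·(Z_L + jZ_0·tanβl)/(Z_0 + jZ_L·tanβl) = 13.5 − j16.6 Ω
Γ_s = (Z_in − Z_s)/(Z_in + Z_s) = (-61.5 − j16.6)/(88.5 − j16.6), |Γ_s| = 0.707

|Γ| ≈ 0.707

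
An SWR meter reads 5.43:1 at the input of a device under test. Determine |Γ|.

|Γ| = (S − 1)/(S + 1) = (5.43 − 1)/(5.43 + 1) = 4.43/6.43

|Γ| ≈ 0.689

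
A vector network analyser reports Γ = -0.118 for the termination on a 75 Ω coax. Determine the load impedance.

Z_L ≈ 59.2 Ω

Z_L = Z_0·(1 + Γ)/(1 − Γ) = 75·(0.882)/(1.12)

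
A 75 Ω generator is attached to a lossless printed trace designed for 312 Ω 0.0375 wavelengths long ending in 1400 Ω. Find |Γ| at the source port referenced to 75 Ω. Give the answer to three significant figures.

βl = 2π × 0.0375 = 13.5°
tan(βl) = 0.24
Z_in = Z_0·(Z_L + jZ_0·tanβl)/(Z_0 + jZ_L·tanβl) = 685 − j663 Ω
Γ_s = (Z_in − Z_s)/(Z_in + Z_s) = (610 − j663)/(760 − j663), |Γ_s| = 0.893

|Γ| ≈ 0.893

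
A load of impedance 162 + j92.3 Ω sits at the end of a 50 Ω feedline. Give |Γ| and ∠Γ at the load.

Γ ≈ 0.628 ∠ 16°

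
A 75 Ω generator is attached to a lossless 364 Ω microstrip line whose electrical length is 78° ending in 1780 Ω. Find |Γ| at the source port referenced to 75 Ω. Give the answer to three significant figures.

tan(βl) = 4.7
Z_in = Z_0·(Z_L + jZ_0·tanβl)/(Z_0 + jZ_L·tanβl) = 77.7 − j74 Ω
Γ_s = (Z_in − Z_s)/(Z_in + Z_s) = (2.65 − j74)/(153 − j74), |Γ_s| = 0.436

|Γ| ≈ 0.436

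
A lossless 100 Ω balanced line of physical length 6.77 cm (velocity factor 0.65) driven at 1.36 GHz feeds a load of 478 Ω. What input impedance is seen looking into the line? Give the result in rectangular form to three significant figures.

λ = v/f = 0.65·c / 1.36 GHz = 0.143 m
βl = 2π·l/λ = 2π × 0.472 = 170°
tan(βl) = tan(170°) = -0.177
Z_in = Z_0·(Z_L + jZ_0·tanβl)/(Z_0 + jZ_L·tanβl)
     = 100·(478 − j17.7)/(100 − j84.5)

Z_in ≈ 288 + j225 Ω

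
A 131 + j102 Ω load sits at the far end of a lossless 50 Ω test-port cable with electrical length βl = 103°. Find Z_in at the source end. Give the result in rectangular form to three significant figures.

tan(βl) = tan(103°) = -4.33
Z_in = Z_0·(Z_L + jZ_0·tanβl)/(Z_0 + jZ_L·tanβl)
     = 50·(131 − j115)/(492 − j567)

Z_in ≈ 11.5 + j1.59 Ω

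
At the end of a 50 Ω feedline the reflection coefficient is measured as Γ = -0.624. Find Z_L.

Z_L ≈ 11.6 Ω

Z_L = Z_0·(1 + Γ)/(1 − Γ) = 50·(0.376)/(1.62)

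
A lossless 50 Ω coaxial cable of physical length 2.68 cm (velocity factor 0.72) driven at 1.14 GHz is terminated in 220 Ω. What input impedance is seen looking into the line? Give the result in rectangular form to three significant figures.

λ = v/f = 0.72·c / 1.14 GHz = 0.189 m
βl = 2π·l/λ = 2π × 0.141 = 50.9°
tan(βl) = tan(50.9°) = 1.23
Z_in = Z_0·(Z_L + jZ_0·tanβl)/(Z_0 + jZ_L·tanβl)
     = 50·(220 + j61.6)/(50 + j271)

Z_in ≈ 18.2 − j37.2 Ω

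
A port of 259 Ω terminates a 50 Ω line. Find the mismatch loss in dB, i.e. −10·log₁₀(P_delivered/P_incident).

mismatch loss ≈ 2.66 dB

Γ = (259 − 50)/(259 + 50) = 0.676
|Γ|² = 0.457, so P_del/P_inc = 1 − |Γ|² = 0.543
ML = −10·log₁₀(1 − |Γ|²)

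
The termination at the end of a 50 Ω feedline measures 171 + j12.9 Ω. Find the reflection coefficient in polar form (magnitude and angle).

Γ ≈ 0.55 ∠ 2.74°

Γ = (Z_L − Z_0)/(Z_L + Z_0) = (121 + j12.9)/(221 + j12.9)
|Γ| = 122/221 = 0.55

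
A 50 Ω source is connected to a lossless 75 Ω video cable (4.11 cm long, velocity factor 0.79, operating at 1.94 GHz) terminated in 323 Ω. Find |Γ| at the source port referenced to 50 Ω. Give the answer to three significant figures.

|Γ| ≈ 0.589

λ = v/f = 0.79·c / 1.94 GHz = 0.122 m
βl = 2π·l/λ = 2π × 0.336 = 121°
tan(βl) = -1.66
Z_in = Z_0·(Z_L + jZ_0·tanβl)/(Z_0 + jZ_L·tanβl) = 23.3 + j42 Ω
Γ_s = (Z_in − Z_s)/(Z_in + Z_s) = (-26.7 + j42)/(73.3 + j42), |Γ_s| = 0.589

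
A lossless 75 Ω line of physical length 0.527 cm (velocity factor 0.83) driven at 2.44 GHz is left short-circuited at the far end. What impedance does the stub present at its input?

λ = v/f = 0.83·c / 2.44 GHz = 0.102 m
βl = 2π·l/λ = 2π × 0.0516 = 18.6°
tan(βl) = 0.336
For a short-circuited stub, Z_in = jZ_0·tan(βl)

Z_in ≈ +j25.2 Ω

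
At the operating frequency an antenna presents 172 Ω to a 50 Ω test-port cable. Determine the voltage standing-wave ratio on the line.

VSWR ≈ 3.44

For a purely resistive load, VSWR = R_L/Z_0 or Z_0/R_L (whichever > 1) = 172/50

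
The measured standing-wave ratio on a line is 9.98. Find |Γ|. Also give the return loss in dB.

|Γ| = (S − 1)/(S + 1) = (9.98 − 1)/(9.98 + 1) = 8.98/11
RL = −20·log₁₀|Γ| = −20·log₁₀(0.818)

|Γ| ≈ 0.818; return loss ≈ 1.75 dB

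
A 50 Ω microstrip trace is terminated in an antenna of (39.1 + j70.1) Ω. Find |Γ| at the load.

Γ = (Z_L − Z_0)/(Z_L + Z_0) = (-10.9 + j70.1)/(89.1 + j70.1)
|Γ| = 70.9/113

|Γ| ≈ 0.626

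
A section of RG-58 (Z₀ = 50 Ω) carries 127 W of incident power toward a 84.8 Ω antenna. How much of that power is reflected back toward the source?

P_reflected ≈ 8.46 W

Γ = (84.8 − 50)/(84.8 + 50) = 0.258
|Γ|² = 0.0666
P_refl = |Γ|²·P_inc = 8.46 W, P_del = (1 − |Γ|²)·P_inc = 119 W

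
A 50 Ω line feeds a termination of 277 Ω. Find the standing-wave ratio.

For a purely resistive load, VSWR = R_L/Z_0 or Z_0/R_L (whichever > 1) = 277/50

VSWR ≈ 5.54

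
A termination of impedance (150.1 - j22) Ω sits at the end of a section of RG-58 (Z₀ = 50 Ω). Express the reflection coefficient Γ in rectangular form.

Γ ≈ 0.506 − j0.0543

Γ = (Z_L − Z_0)/(Z_L + Z_0) = (100.1 − j22)/(200.1 − j22)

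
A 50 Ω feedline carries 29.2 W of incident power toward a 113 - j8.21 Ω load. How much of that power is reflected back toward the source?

P_reflected ≈ 4.42 W

|Γ| = |(63 − j8.21)/(163 − j8.21)| = 0.389
|Γ|² = 0.152
P_refl = |Γ|²·P_inc = 4.42 W, P_del = (1 − |Γ|²)·P_inc = 24.8 W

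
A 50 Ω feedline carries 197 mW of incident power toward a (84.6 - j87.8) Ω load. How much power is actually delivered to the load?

P_delivered ≈ 129 mW

|Γ| = |(34.6 − j87.8)/(134.6 − j87.8)| = 0.587
|Γ|² = 0.345
P_refl = |Γ|²·P_inc = 67.9 mW, P_del = (1 − |Γ|²)·P_inc = 129 mW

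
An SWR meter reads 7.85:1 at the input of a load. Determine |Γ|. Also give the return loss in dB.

|Γ| = (S − 1)/(S + 1) = (7.85 − 1)/(7.85 + 1) = 6.85/8.85
RL = −20·log₁₀|Γ| = −20·log₁₀(0.774)

|Γ| ≈ 0.774; return loss ≈ 2.23 dB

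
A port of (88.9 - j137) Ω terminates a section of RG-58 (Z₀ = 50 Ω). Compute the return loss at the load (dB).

RL ≈ 2.73 dB

Γ = (38.9 − j137)/(138.9 − j137), |Γ| = 0.73
RL = −20·log₁₀|Γ| = −20·log₁₀(0.73)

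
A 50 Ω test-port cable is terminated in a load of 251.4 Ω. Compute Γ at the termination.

Γ = (Z_L − Z_0)/(Z_L + Z_0) = (251.4 − 50)/(251.4 + 50) = 201.4/301.4

Γ = 0.668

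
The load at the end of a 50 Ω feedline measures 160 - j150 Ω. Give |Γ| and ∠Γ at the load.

Γ = (Z_L − Z_0)/(Z_L + Z_0) = (110 − j150)/(210 − j150)
|Γ| = 186/258 = 0.721

Γ ≈ 0.721 ∠ -18.2°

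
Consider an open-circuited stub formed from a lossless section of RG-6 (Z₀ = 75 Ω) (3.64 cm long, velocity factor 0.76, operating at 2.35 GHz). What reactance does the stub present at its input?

X_in ≈ 75.2 Ω (inductive)

λ = v/f = 0.76·c / 2.35 GHz = 0.097 m
βl = 2π·l/λ = 2π × 0.375 = 135°
tan(βl) = -0.998
For an open-circuited stub, Z_in = −jZ_0·cot(βl) = −jZ_0/tan(βl)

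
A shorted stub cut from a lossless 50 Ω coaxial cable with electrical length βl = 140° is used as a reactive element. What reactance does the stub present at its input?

X_in ≈ -42 Ω (capacitive)

tan(βl) = -0.839
For a shorted stub, Z_in = jZ_0·tan(βl)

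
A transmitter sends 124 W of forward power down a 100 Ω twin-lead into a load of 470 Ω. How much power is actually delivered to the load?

Γ = (470 − 100)/(470 + 100) = 0.649
|Γ|² = 0.421
P_refl = |Γ|²·P_inc = 52.2 W, P_del = (1 − |Γ|²)·P_inc = 71.8 W

P_delivered ≈ 71.8 W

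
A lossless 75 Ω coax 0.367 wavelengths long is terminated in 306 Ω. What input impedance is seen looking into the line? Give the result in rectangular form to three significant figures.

Z_in ≈ 31.8 + j60.8 Ω

βl = 2π × 0.367 = 132°
tan(βl) = tan(132°) = -1.11
Z_in = Z_0·(Z_L + jZ_0·tanβl)/(Z_0 + jZ_L·tanβl)
     = 75·(306 − j82.9)/(75 − j338)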